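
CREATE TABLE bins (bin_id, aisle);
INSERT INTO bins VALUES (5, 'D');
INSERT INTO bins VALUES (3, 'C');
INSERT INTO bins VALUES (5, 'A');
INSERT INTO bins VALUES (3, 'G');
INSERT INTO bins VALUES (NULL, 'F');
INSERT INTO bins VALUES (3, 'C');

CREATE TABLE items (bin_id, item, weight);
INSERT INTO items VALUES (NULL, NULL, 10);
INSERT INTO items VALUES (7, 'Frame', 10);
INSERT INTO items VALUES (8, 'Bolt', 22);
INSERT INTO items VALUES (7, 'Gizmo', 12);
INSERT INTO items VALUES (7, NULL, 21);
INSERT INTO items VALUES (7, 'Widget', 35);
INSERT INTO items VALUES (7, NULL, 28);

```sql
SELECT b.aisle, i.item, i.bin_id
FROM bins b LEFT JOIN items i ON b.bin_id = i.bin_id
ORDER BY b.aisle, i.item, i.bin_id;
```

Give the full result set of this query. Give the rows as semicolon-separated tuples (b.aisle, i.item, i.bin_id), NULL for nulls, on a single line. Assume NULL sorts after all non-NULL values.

(A, NULL, NULL); (C, NULL, NULL); (C, NULL, NULL); (D, NULL, NULL); (F, NULL, NULL); (G, NULL, NULL)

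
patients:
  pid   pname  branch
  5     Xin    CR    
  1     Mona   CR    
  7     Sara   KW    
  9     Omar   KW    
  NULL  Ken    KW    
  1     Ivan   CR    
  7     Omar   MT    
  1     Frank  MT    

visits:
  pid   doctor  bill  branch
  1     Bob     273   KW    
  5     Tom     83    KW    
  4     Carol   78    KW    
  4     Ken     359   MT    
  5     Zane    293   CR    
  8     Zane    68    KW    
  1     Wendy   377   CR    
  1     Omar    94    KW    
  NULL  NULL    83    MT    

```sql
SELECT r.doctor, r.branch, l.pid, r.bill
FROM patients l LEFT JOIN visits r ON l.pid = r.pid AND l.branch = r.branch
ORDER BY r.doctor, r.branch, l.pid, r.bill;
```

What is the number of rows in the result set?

8

LEFT JOIN keeps every row from `patients`; unmatched rows get NULL for `visits`'s columns.
Matching on l.pid = r.pid AND l.branch = r.branch. A NULL in a compared column never satisfies the condition.
- l (pid=5, branch=CR) pairs with 1 row(s) of r.
- l (pid=1, branch=CR) pairs with 1 row(s) of r.
- l (pid=7, branch=KW) has no partner → padded with NULL.
- l (pid=9, branch=KW) has no partner → padded with NULL.
- l (pid=NULL, branch=KW) has no partner → padded with NULL.
- l (pid=1, branch=CR) pairs with 1 row(s) of r.
- l (pid=7, branch=MT) has no partner → padded with NULL.
- l (pid=1, branch=MT) has no partner → padded with NULL.
Total: 3 matched + 5 padded = 8 rows.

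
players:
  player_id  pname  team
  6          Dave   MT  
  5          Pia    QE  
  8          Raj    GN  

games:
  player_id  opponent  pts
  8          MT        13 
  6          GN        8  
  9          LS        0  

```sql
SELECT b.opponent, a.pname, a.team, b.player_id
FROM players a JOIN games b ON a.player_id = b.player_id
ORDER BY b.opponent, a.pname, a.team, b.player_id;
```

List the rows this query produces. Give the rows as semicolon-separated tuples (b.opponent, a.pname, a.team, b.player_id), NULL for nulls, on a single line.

INNER JOIN keeps only pairs where the ON condition holds.
Matching on a.player_id = b.player_id.
- a row (player_id=6): matches 1 b row(s) → 1 output row(s).
- a row (player_id=5): no match → dropped.
- a row (player_id=8): matches 1 b row(s) → 1 output row(s).
After projecting and ordering:
b.opponent | a.pname | a.team | b.player_id
GN | Dave | MT | 6
MT | Raj | GN | 8

(GN, Dave, MT, 6); (MT, Raj, GN, 8)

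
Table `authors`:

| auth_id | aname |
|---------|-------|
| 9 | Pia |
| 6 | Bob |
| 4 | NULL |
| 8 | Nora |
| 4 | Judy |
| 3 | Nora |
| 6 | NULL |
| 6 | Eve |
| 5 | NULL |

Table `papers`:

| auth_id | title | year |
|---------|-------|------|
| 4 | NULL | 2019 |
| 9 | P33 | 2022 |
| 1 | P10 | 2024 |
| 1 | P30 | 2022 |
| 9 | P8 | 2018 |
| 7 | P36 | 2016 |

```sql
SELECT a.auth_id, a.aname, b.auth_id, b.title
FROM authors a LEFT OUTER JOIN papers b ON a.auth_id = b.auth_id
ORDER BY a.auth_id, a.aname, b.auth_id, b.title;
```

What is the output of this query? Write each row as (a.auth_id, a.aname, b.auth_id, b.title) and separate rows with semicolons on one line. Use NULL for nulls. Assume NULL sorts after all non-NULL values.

(3, Nora, NULL, NULL); (4, Judy, 4, NULL); (4, NULL, 4, NULL); (5, NULL, NULL, NULL); (6, Bob, NULL, NULL); (6, Eve, NULL, NULL); (6, NULL, NULL, NULL); (8, Nora, NULL, NULL); (9, Pia, 9, P33); (9, Pia, 9, P8)

LEFT JOIN keeps every row from `authors`; unmatched rows get NULL for `papers`'s columns.
Matching on a.auth_id = b.auth_id.
- auth_id=9: 2 matching b row(s), so 2 row(s) emitted.
- auth_id=6: no b row matches, row kept with b columns NULL.
- auth_id=4: 1 matching b row(s), so 1 row(s) emitted.
- auth_id=8: no b row matches, row kept with b columns NULL.
- auth_id=4: 1 matching b row(s), so 1 row(s) emitted.
- auth_id=3: no b row matches, row kept with b columns NULL.
- auth_id=6: no b row matches, row kept with b columns NULL.
- auth_id=6: no b row matches, row kept with b columns NULL.
- auth_id=5: no b row matches, row kept with b columns NULL.
After projecting and ordering:
a.auth_id | a.aname | b.auth_id | b.title
3 | Nora | NULL | NULL
4 | Judy | 4 | NULL
4 | NULL | 4 | NULL
5 | NULL | NULL | NULL
6 | Bob | NULL | NULL
6 | Eve | NULL | NULL
6 | NULL | NULL | NULL
8 | Nora | NULL | NULL
9 | Pia | 9 | P33
9 | Pia | 9 | P8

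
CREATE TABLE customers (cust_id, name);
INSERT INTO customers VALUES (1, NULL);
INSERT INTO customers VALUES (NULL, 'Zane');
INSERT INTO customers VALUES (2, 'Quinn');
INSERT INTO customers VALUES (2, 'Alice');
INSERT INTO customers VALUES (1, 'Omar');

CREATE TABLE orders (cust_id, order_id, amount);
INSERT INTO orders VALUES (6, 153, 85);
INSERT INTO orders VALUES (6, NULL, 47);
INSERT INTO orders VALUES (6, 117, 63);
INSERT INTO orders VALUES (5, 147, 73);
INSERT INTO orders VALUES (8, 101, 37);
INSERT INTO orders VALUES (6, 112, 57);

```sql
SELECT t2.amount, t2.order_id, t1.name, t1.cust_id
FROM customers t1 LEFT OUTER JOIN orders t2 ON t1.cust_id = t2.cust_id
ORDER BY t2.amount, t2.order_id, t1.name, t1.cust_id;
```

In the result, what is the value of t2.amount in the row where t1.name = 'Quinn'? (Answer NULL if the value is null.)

NULL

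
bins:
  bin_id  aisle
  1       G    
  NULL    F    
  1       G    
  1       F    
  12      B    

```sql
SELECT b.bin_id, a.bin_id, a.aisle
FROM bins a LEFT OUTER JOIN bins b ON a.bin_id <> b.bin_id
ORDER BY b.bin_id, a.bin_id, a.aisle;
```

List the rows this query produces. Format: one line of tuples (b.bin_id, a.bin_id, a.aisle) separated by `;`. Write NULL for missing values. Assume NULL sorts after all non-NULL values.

LEFT JOIN keeps every row from `bins a`; unmatched rows get NULL for `bins b`'s columns.
Matching on a.bin_id <> b.bin_id. A NULL in a compared column never satisfies the condition.
Matched pairs: 6; unmatched a rows kept: 1.

(1, 12, B); (1, 12, B); (1, 12, B); (12, 1, F); (12, 1, G); (12, 1, G); (NULL, NULL, F)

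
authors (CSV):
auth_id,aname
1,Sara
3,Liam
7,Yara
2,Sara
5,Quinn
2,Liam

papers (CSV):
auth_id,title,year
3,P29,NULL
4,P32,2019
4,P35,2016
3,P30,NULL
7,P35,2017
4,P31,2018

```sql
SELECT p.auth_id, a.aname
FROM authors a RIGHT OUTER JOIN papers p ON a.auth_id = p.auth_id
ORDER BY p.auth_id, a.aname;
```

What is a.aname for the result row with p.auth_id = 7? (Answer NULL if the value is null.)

Yara

RIGHT JOIN keeps every row from `papers`; unmatched rows get NULL for `authors`'s columns.
Matching on a.auth_id = p.auth_id.
Matched pairs: 3; unmatched p rows kept: 3.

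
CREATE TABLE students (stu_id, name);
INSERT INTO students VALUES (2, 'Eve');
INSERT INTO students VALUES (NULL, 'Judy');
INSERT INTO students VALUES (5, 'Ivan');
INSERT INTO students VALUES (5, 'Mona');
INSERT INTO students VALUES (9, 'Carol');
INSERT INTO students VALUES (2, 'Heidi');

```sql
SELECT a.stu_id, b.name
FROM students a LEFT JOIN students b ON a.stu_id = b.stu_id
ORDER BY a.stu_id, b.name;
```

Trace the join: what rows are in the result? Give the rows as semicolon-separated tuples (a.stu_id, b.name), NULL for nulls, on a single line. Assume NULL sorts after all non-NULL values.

(2, Eve); (2, Eve); (2, Heidi); (2, Heidi); (5, Ivan); (5, Ivan); (5, Mona); (5, Mona); (9, Carol); (NULL, NULL)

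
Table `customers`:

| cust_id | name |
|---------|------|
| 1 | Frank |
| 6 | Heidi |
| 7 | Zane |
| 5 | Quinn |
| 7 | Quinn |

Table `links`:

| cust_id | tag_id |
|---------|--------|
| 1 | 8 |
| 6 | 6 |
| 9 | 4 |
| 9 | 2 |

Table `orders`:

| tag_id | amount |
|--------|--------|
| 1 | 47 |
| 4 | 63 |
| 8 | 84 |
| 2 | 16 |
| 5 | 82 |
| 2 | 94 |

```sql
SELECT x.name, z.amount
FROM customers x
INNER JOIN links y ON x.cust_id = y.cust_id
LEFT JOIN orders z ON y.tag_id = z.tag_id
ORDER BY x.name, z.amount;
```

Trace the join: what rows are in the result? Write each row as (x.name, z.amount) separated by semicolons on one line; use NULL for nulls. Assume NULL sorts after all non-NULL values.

(Frank, 84); (Heidi, NULL)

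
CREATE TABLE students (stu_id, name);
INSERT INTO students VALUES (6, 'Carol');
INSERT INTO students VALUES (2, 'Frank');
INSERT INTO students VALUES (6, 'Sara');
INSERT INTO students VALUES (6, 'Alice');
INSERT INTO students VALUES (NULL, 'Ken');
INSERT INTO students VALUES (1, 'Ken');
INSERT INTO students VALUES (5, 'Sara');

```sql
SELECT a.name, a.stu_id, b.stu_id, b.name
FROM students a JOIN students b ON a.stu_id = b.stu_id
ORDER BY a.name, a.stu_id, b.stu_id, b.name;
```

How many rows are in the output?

INNER JOIN keeps only pairs where the ON condition holds.
Matching on a.stu_id = b.stu_id. A NULL in a compared column never satisfies the condition.
- a (stu_id=6) pairs with 3 row(s) of b.
- a (stu_id=2) pairs with 1 row(s) of b.
- a (stu_id=6) pairs with 3 row(s) of b.
- a (stu_id=6) pairs with 3 row(s) of b.
- a (stu_id=NULL) has no partner → excluded.
- a (stu_id=1) pairs with 1 row(s) of b.
- a (stu_id=5) pairs with 1 row(s) of b.
Total: 12 rows.

12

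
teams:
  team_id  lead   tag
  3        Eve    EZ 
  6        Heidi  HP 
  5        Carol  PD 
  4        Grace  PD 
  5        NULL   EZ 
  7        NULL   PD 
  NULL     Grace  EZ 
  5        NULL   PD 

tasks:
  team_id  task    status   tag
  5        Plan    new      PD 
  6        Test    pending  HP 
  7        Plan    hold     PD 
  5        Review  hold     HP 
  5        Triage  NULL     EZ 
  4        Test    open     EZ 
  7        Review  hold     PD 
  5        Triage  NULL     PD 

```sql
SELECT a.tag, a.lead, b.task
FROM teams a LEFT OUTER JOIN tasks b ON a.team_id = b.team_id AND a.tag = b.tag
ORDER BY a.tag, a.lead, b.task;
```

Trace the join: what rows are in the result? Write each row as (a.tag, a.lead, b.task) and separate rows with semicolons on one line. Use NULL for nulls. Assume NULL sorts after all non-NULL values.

(EZ, Eve, NULL); (EZ, Grace, NULL); (EZ, NULL, Triage); (HP, Heidi, Test); (PD, Carol, Plan); (PD, Carol, Triage); (PD, Grace, NULL); (PD, NULL, Plan); (PD, NULL, Plan); (PD, NULL, Review); (PD, NULL, Triage)

LEFT JOIN keeps every row from `teams`; unmatched rows get NULL for `tasks`'s columns.
Matching on a.team_id = b.team_id AND a.tag = b.tag. A NULL in a compared column never satisfies the condition.
- a (team_id=3, tag=EZ) has no partner → padded with NULL.
- a (team_id=6, tag=HP) pairs with 1 row(s) of b.
- a (team_id=5, tag=PD) pairs with 2 row(s) of b.
- a (team_id=4, tag=PD) has no partner → padded with NULL.
- a (team_id=5, tag=EZ) pairs with 1 row(s) of b.
- a (team_id=7, tag=PD) pairs with 2 row(s) of b.
- a (team_id=NULL, tag=EZ) has no partner → padded with NULL.
- a (team_id=5, tag=PD) pairs with 2 row(s) of b.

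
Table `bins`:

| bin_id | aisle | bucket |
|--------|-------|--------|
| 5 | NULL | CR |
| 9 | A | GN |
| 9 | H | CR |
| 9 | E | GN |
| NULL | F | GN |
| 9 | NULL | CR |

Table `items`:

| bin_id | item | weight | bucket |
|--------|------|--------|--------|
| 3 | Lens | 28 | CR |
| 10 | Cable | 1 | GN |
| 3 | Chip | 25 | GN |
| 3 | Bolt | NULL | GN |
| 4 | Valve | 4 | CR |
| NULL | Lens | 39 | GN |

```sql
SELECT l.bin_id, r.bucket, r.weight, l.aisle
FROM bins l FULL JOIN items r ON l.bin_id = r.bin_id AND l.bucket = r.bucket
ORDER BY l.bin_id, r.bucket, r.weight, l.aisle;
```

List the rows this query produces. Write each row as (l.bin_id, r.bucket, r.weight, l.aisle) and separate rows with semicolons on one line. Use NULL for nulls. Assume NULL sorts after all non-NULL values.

FULL OUTER JOIN keeps every row from both sides; unmatched rows get NULL for the other side's columns.
Matching on l.bin_id = r.bin_id AND l.bucket = r.bucket. A NULL in a compared column never satisfies the condition.
Matched pairs: 0; unmatched l rows kept: 6; unmatched r rows kept: 6.

(5, NULL, NULL, NULL); (9, NULL, NULL, A); (9, NULL, NULL, E); (9, NULL, NULL, H); (9, NULL, NULL, NULL); (NULL, CR, 4, NULL); (NULL, CR, 28, NULL); (NULL, GN, 1, NULL); (NULL, GN, 25, NULL); (NULL, GN, 39, NULL); (NULL, GN, NULL, NULL); (NULL, NULL, NULL, F)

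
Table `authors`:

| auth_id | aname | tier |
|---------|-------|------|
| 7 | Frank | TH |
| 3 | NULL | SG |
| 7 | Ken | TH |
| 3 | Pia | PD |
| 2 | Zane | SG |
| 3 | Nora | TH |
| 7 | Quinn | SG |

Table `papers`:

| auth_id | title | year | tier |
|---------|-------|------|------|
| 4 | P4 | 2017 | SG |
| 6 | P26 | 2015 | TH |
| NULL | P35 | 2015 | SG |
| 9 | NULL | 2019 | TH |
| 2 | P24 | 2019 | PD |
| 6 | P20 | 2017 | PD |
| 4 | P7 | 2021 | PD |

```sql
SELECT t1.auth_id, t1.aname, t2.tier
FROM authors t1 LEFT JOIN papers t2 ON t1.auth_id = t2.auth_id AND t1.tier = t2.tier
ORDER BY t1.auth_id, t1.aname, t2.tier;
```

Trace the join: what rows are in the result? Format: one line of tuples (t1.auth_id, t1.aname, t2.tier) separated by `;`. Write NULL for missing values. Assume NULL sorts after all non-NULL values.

(2, Zane, NULL); (3, Nora, NULL); (3, Pia, NULL); (3, NULL, NULL); (7, Frank, NULL); (7, Ken, NULL); (7, Quinn, NULL)

LEFT JOIN keeps every row from `authors`; unmatched rows get NULL for `papers`'s columns.
Matching on t1.auth_id = t2.auth_id AND t1.tier = t2.tier. A NULL in a compared column never satisfies the condition.
Matched pairs: 0; unmatched t1 rows kept: 7.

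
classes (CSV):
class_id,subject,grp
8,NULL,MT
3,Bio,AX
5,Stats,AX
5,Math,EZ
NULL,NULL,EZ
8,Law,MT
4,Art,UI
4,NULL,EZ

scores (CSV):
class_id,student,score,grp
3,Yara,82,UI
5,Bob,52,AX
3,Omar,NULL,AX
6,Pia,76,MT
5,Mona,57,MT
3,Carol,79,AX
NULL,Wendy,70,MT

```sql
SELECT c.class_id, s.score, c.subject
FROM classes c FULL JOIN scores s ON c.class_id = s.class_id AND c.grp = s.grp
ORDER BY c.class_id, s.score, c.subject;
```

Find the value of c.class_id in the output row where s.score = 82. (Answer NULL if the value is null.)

FULL OUTER JOIN keeps every row from both sides; unmatched rows get NULL for the other side's columns.
Matching on c.class_id = s.class_id AND c.grp = s.grp. A NULL in a compared column never satisfies the condition.
- c row (class_id=8, grp=MT): no match → kept, s columns NULL.
- c row (class_id=3, grp=AX): matches 2 s row(s) → 2 output row(s).
- c row (class_id=5, grp=AX): matches 1 s row(s) → 1 output row(s).
- c row (class_id=5, grp=EZ): no match → kept, s columns NULL.
- c row (class_id=NULL, grp=EZ): no match → kept, s columns NULL.
- c row (class_id=8, grp=MT): no match → kept, s columns NULL.
- c row (class_id=4, grp=UI): no match → kept, s columns NULL.
- c row (class_id=4, grp=EZ): no match → kept, s columns NULL.
- plus 4 unmatched s row(s), each kept with NULL c columns.

NULL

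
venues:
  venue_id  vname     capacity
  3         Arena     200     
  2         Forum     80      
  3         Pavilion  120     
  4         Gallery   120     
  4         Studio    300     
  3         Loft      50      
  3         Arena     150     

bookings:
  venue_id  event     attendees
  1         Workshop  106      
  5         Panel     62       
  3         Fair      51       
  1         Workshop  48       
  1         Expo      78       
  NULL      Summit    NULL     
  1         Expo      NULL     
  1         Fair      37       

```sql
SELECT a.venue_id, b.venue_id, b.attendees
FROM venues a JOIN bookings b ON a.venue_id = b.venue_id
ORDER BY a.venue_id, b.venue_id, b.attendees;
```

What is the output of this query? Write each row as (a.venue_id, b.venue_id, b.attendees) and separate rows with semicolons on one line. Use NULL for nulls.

(3, 3, 51); (3, 3, 51); (3, 3, 51); (3, 3, 51)

INNER JOIN keeps only pairs where the ON condition holds.
Matching on a.venue_id = b.venue_id. A NULL in a compared column never satisfies the condition.
- a (venue_id=3) pairs with 1 row(s) of b.
- a (venue_id=2) has no partner → excluded.
- a (venue_id=3) pairs with 1 row(s) of b.
- a (venue_id=4) has no partner → excluded.
- a (venue_id=4) has no partner → excluded.
- a (venue_id=3) pairs with 1 row(s) of b.
- a (venue_id=3) pairs with 1 row(s) of b.
After projecting and ordering:
a.venue_id | b.venue_id | b.attendees
3 | 3 | 51
3 | 3 | 51
3 | 3 | 51
3 | 3 | 51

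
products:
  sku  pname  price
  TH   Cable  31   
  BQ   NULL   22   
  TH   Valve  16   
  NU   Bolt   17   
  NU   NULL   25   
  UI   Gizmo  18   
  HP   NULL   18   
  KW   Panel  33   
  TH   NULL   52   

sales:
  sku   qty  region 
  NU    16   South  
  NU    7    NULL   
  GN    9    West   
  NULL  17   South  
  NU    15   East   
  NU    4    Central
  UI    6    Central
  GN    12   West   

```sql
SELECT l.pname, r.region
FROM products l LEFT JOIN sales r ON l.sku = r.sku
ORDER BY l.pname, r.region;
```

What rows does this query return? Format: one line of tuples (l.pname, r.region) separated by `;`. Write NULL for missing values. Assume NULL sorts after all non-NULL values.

LEFT JOIN keeps every row from `products`; unmatched rows get NULL for `sales`'s columns.
Matching on l.sku = r.sku. A NULL in a compared column never satisfies the condition.
- l[0] sku=TH → no match; kept with NULLs on the r side.
- l[1] sku=BQ → no match; kept with NULLs on the r side.
- l[2] sku=TH → no match; kept with NULLs on the r side.
- l[3] sku=NU → 4 match(es) in r → 4 row(s).
- l[4] sku=NU → 4 match(es) in r → 4 row(s).
- l[5] sku=UI → 1 match(es) in r → 1 row(s).
- l[6] sku=HP → no match; kept with NULLs on the r side.
- l[7] sku=KW → no match; kept with NULLs on the r side.
- l[8] sku=TH → no match; kept with NULLs on the r side.

(Bolt, Central); (Bolt, East); (Bolt, South); (Bolt, NULL); (Cable, NULL); (Gizmo, Central); (Panel, NULL); (Valve, NULL); (NULL, Central); (NULL, East); (NULL, South); (NULL, NULL); (NULL, NULL); (NULL, NULL); (NULL, NULL)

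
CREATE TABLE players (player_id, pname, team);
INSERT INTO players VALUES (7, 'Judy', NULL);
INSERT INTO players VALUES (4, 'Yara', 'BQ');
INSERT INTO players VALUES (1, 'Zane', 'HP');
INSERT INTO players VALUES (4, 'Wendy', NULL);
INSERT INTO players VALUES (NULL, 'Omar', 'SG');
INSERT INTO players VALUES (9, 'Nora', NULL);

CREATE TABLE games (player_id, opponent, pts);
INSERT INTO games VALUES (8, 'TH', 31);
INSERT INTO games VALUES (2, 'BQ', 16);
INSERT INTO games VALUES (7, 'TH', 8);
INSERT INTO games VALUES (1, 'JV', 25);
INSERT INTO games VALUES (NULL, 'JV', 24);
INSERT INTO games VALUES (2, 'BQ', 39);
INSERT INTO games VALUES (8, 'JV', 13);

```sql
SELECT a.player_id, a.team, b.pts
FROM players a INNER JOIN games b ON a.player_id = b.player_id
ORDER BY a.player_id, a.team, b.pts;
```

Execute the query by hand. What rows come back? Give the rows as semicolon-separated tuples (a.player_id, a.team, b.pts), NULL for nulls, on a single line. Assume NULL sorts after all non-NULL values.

(1, HP, 25); (7, NULL, 8)

INNER JOIN keeps only pairs where the ON condition holds.
Matching on a.player_id = b.player_id. A NULL in a compared column never satisfies the condition.
- a[0] player_id=7 → 1 match(es) in b → 1 row(s).
- a[1] player_id=4 → no match; dropped.
- a[2] player_id=1 → 1 match(es) in b → 1 row(s).
- a[3] player_id=4 → no match; dropped.
- a[4] player_id=NULL → no match; dropped.
- a[5] player_id=9 → no match; dropped.
After projecting and ordering:
a.player_id | a.team | b.pts
1 | HP | 25
7 | NULL | 8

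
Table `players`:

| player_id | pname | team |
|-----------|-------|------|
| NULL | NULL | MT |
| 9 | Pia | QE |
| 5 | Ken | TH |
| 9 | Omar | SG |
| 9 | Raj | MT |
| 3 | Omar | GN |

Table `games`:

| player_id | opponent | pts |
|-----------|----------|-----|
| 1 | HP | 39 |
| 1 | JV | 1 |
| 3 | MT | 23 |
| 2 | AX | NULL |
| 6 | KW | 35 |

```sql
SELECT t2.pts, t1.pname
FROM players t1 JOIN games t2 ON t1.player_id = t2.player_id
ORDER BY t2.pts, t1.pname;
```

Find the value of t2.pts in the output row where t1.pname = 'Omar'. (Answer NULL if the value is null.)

23

INNER JOIN keeps only pairs where the ON condition holds.
Matching on t1.player_id = t2.player_id. A NULL in a compared column never satisfies the condition.
- t1[0] player_id=NULL → no match; dropped.
- t1[1] player_id=9 → no match; dropped.
- t1[2] player_id=5 → no match; dropped.
- t1[3] player_id=9 → no match; dropped.
- t1[4] player_id=9 → no match; dropped.
- t1[5] player_id=3 → 1 match(es) in t2 → 1 row(s).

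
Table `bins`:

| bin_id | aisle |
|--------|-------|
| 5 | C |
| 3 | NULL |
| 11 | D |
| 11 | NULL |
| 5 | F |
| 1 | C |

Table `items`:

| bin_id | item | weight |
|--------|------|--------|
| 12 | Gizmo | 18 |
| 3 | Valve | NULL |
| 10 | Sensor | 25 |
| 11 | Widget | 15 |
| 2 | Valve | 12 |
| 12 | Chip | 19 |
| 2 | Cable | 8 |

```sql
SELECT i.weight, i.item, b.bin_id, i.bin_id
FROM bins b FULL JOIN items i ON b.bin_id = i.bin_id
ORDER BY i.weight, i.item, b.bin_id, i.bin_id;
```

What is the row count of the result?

FULL OUTER JOIN keeps every row from both sides; unmatched rows get NULL for the other side's columns.
Matching on b.bin_id = i.bin_id.
- b row (bin_id=5): no match → kept, i columns NULL.
- b row (bin_id=3): matches 1 i row(s) → 1 output row(s).
- b row (bin_id=11): matches 1 i row(s) → 1 output row(s).
- b row (bin_id=11): matches 1 i row(s) → 1 output row(s).
- b row (bin_id=5): no match → kept, i columns NULL.
- b row (bin_id=1): no match → kept, i columns NULL.
- 5 row(s) from i found no b partner → padded with NULL.
Total: 3 matched + 8 padded = 11 rows.

11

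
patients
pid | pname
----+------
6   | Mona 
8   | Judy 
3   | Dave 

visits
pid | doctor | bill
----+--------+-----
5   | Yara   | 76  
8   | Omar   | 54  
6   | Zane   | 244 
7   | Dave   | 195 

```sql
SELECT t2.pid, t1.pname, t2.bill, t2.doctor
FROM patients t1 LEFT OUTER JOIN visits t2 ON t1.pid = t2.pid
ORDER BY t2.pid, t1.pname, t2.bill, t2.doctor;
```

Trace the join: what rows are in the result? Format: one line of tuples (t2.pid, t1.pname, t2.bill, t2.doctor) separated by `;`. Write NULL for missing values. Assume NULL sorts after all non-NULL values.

(6, Mona, 244, Zane); (8, Judy, 54, Omar); (NULL, Dave, NULL, NULL)

LEFT JOIN keeps every row from `patients`; unmatched rows get NULL for `visits`'s columns.
Matching on t1.pid = t2.pid.
- t1 (pid=6) pairs with 1 row(s) of t2.
- t1 (pid=8) pairs with 1 row(s) of t2.
- t1 (pid=3) has no partner → padded with NULL.
After projecting and ordering:
t2.pid | t1.pname | t2.bill | t2.doctor
6 | Mona | 244 | Zane
8 | Judy | 54 | Omar
NULL | Dave | NULL | NULL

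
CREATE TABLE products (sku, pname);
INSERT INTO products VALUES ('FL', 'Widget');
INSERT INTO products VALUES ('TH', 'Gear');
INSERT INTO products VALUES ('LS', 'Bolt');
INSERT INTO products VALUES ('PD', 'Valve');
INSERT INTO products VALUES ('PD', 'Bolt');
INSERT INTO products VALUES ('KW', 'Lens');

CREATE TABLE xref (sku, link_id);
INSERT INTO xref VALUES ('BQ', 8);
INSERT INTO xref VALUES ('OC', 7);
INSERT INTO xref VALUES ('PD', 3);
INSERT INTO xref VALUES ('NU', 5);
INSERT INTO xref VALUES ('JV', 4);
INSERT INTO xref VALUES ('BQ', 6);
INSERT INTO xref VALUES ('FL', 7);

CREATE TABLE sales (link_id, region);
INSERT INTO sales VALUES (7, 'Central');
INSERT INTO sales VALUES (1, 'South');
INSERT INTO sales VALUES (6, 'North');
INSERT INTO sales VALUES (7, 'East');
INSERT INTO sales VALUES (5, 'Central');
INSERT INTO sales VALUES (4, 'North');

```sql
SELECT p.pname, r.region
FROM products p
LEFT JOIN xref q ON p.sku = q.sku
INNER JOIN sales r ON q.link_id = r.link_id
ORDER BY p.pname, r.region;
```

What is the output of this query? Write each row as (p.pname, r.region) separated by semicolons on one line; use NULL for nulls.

(Widget, Central); (Widget, East)

Step 1 — p LEFT JOIN q on sku → 6 row(s).
Then INNER JOIN `sales r` on link_id: keep only rows whose q.link_id appears in r.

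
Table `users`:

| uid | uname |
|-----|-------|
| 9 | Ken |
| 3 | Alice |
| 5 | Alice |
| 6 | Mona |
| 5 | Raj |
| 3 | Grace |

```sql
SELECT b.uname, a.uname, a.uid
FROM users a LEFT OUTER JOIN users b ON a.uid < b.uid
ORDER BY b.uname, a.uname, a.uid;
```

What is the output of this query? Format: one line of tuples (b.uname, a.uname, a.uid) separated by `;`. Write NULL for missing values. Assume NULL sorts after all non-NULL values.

(Alice, Alice, 3); (Alice, Grace, 3); (Ken, Alice, 3); (Ken, Alice, 5); (Ken, Grace, 3); (Ken, Mona, 6); (Ken, Raj, 5); (Mona, Alice, 3); (Mona, Alice, 5); (Mona, Grace, 3); (Mona, Raj, 5); (Raj, Alice, 3); (Raj, Grace, 3); (NULL, Ken, 9)

LEFT JOIN keeps every row from `users a`; unmatched rows get NULL for `users b`'s columns.
Matching on a.uid < b.uid.
- uid=9: no b row matches, row kept with b columns NULL.
- uid=3: 4 matching b row(s), so 4 row(s) emitted.
- uid=5: 2 matching b row(s), so 2 row(s) emitted.
- uid=6: 1 matching b row(s), so 1 row(s) emitted.
- uid=5: 2 matching b row(s), so 2 row(s) emitted.
- uid=3: 4 matching b row(s), so 4 row(s) emitted.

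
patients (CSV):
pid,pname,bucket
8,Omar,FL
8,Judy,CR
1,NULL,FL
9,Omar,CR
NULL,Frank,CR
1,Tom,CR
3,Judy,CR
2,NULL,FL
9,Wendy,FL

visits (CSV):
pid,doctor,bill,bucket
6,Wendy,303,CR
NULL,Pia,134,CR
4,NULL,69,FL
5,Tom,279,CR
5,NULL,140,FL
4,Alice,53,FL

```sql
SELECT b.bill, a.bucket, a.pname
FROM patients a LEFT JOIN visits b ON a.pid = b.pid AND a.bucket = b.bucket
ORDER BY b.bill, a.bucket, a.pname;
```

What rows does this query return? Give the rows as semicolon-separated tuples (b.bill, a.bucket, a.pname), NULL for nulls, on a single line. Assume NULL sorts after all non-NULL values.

LEFT JOIN keeps every row from `patients`; unmatched rows get NULL for `visits`'s columns.
Matching on a.pid = b.pid AND a.bucket = b.bucket. A NULL in a compared column never satisfies the condition.
- a row (pid=8, bucket=FL): no match → kept, b columns NULL.
- a row (pid=8, bucket=CR): no match → kept, b columns NULL.
- a row (pid=1, bucket=FL): no match → kept, b columns NULL.
- a row (pid=9, bucket=CR): no match → kept, b columns NULL.
- a row (pid=NULL, bucket=CR): no match → kept, b columns NULL.
- a row (pid=1, bucket=CR): no match → kept, b columns NULL.
- a row (pid=3, bucket=CR): no match → kept, b columns NULL.
- a row (pid=2, bucket=FL): no match → kept, b columns NULL.
- a row (pid=9, bucket=FL): no match → kept, b columns NULL.
After projecting and ordering:
b.bill | a.bucket | a.pname
NULL | CR | Frank
NULL | CR | Judy
NULL | CR | Judy
NULL | CR | Omar
NULL | CR | Tom
NULL | FL | Omar
NULL | FL | Wendy
NULL | FL | NULL
NULL | FL | NULL

(NULL, CR, Frank); (NULL, CR, Judy); (NULL, CR, Judy); (NULL, CR, Omar); (NULL, CR, Tom); (NULL, FL, Omar); (NULL, FL, Wendy); (NULL, FL, NULL); (NULL, FL, NULL)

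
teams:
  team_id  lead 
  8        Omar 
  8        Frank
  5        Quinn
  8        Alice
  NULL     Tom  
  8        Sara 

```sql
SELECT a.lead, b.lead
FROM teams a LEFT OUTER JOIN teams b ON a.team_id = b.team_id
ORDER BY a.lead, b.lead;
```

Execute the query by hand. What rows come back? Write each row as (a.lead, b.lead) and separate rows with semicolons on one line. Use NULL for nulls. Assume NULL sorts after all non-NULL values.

(Alice, Alice); (Alice, Frank); (Alice, Omar); (Alice, Sara); (Frank, Alice); (Frank, Frank); (Frank, Omar); (Frank, Sara); (Omar, Alice); (Omar, Frank); (Omar, Omar); (Omar, Sara); (Quinn, Quinn); (Sara, Alice); (Sara, Frank); (Sara, Omar); (Sara, Sara); (Tom, NULL)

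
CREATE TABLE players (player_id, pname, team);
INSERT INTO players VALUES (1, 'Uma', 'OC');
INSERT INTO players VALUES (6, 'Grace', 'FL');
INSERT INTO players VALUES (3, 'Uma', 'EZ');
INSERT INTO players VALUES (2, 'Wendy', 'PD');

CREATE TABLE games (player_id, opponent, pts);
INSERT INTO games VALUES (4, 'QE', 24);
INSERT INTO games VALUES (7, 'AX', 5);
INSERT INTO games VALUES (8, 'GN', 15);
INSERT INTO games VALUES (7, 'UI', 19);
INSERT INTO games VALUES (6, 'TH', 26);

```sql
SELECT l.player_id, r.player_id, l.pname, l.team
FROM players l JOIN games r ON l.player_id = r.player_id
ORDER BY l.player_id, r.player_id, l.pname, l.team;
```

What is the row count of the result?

1

INNER JOIN keeps only pairs where the ON condition holds.
Matching on l.player_id = r.player_id.
- l (player_id=1) has no partner → excluded.
- l (player_id=6) pairs with 1 row(s) of r.
- l (player_id=3) has no partner → excluded.
- l (player_id=2) has no partner → excluded.
Total: 1 rows.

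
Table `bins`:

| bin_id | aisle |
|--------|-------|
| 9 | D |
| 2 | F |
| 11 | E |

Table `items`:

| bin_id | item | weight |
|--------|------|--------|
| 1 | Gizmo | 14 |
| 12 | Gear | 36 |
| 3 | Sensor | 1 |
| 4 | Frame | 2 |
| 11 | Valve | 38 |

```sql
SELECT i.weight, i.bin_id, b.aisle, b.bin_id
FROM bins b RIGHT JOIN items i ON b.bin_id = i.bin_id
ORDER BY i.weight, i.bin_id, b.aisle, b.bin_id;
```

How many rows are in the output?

5

RIGHT JOIN keeps every row from `items`; unmatched rows get NULL for `bins`'s columns.
Matching on b.bin_id = i.bin_id.
Matched pairs: 1; unmatched i rows kept: 4.
Total: 1 matched + 4 padded = 5 rows.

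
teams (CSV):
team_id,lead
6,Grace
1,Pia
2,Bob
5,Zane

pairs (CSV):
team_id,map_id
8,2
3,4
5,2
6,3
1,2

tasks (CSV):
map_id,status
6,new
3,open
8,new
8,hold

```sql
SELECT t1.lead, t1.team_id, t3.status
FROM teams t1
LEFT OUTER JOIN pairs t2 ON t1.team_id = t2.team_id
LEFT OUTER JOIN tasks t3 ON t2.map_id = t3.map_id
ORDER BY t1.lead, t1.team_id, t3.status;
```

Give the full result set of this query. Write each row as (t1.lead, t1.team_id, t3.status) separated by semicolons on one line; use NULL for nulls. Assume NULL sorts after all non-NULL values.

Evaluate left to right. First `teams t1 LEFT JOIN pairs t2` on team_id: 4 row(s).
Then LEFT JOIN `tasks t3` on map_id: each of those 4 rows is kept; rows whose t2.map_id has no match in t3 get NULL for t3's columns.

(Bob, 2, NULL); (Grace, 6, open); (Pia, 1, NULL); (Zane, 5, NULL)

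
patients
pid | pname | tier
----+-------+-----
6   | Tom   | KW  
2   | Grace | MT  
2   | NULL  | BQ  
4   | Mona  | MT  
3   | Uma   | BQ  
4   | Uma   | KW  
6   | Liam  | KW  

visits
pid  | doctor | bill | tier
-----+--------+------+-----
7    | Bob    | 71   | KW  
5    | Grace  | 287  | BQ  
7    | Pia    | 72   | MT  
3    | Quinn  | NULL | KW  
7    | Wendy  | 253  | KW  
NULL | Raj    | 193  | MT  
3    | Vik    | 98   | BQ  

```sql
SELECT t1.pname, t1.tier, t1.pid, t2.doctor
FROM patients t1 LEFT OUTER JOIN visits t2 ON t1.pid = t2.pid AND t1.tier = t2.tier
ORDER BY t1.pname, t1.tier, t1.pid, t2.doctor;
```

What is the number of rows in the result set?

7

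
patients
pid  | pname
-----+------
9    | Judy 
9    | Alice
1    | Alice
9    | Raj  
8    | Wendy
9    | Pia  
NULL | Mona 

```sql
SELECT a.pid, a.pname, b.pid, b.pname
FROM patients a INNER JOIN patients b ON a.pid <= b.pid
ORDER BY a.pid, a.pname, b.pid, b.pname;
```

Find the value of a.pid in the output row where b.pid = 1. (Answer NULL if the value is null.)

1

INNER JOIN keeps only pairs where the ON condition holds.
Matching on a.pid <= b.pid. A NULL in a compared column never satisfies the condition.
- a row (pid=9): matches 4 b row(s) → 4 output row(s).
- a row (pid=9): matches 4 b row(s) → 4 output row(s).
- a row (pid=1): matches 6 b row(s) → 6 output row(s).
- a row (pid=9): matches 4 b row(s) → 4 output row(s).
- a row (pid=8): matches 5 b row(s) → 5 output row(s).
- a row (pid=9): matches 4 b row(s) → 4 output row(s).
- a row (pid=NULL): no match → dropped.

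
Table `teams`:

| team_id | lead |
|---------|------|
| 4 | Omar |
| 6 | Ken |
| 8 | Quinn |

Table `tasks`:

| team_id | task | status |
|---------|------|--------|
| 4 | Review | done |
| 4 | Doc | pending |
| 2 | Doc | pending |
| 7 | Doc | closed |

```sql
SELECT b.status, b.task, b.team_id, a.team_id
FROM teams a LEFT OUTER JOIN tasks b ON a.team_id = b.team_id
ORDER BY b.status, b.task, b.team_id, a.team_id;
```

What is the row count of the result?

4

LEFT JOIN keeps every row from `teams`; unmatched rows get NULL for `tasks`'s columns.
Matching on a.team_id = b.team_id.
Matched pairs: 2; unmatched a rows kept: 2.
Total: 2 matched + 2 padded = 4 rows.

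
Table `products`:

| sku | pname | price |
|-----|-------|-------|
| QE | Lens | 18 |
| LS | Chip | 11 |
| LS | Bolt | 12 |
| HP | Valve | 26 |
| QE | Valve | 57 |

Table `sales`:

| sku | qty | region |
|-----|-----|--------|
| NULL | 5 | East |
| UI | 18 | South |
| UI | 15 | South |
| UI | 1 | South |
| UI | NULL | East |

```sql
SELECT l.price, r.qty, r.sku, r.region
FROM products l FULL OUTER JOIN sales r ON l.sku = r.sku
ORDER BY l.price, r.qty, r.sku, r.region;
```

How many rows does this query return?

10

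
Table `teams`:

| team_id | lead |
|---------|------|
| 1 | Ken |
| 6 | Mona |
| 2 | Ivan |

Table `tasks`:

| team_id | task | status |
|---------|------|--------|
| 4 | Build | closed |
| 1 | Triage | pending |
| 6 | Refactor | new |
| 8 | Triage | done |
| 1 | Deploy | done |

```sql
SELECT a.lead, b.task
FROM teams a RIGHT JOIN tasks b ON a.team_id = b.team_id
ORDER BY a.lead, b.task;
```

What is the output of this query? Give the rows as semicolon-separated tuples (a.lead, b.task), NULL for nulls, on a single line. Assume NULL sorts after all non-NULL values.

RIGHT JOIN keeps every row from `tasks`; unmatched rows get NULL for `teams`'s columns.
Matching on a.team_id = b.team_id.
Matched pairs: 3; unmatched b rows kept: 2.

(Ken, Deploy); (Ken, Triage); (Mona, Refactor); (NULL, Build); (NULL, Triage)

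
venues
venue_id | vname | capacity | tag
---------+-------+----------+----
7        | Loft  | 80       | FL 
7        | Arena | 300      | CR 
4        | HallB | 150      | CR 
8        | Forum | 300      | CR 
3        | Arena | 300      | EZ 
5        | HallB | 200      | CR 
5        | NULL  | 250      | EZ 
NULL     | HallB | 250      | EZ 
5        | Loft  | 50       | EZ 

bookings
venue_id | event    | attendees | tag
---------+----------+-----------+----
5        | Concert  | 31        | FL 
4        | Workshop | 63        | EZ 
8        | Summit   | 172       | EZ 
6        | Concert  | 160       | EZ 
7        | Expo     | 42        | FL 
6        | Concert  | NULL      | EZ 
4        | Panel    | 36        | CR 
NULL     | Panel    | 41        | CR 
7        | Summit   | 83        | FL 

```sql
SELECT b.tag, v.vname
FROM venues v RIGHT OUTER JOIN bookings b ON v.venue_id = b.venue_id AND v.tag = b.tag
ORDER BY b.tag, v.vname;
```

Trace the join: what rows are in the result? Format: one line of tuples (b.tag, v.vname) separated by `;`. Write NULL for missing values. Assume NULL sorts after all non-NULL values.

(CR, HallB); (CR, NULL); (EZ, NULL); (EZ, NULL); (EZ, NULL); (EZ, NULL); (FL, Loft); (FL, Loft); (FL, NULL)

RIGHT JOIN keeps every row from `bookings`; unmatched rows get NULL for `venues`'s columns.
Matching on v.venue_id = b.venue_id AND v.tag = b.tag. A NULL in a compared column never satisfies the condition.
- venue_id=7, tag=FL: 2 matching b row(s), so 2 row(s) emitted.
- venue_id=7, tag=CR: no matching b row.
- venue_id=4, tag=CR: 1 matching b row(s), so 1 row(s) emitted.
- venue_id=8, tag=CR: no matching b row.
- venue_id=3, tag=EZ: no matching b row.
- venue_id=5, tag=CR: no matching b row.
- venue_id=5, tag=EZ: no matching b row.
- venue_id=NULL, tag=EZ: no matching b row.
- venue_id=5, tag=EZ: no matching b row.
- 6 b row(s) had no v match → kept, v columns NULL.
After projecting and ordering:
b.tag | v.vname
CR | HallB
CR | NULL
EZ | NULL
EZ | NULL
EZ | NULL
EZ | NULL
FL | Loft
FL | Loft
FL | NULL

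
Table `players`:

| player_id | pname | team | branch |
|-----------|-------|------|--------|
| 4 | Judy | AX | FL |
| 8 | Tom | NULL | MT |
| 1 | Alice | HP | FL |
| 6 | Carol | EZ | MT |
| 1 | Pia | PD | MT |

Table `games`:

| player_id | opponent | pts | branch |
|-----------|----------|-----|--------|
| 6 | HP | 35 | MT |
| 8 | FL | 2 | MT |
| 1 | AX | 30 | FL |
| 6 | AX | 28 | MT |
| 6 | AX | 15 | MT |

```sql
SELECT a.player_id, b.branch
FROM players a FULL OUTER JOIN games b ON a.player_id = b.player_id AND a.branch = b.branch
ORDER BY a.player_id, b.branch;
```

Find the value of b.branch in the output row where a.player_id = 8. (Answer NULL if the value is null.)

FULL OUTER JOIN keeps every row from both sides; unmatched rows get NULL for the other side's columns.
Matching on a.player_id = b.player_id AND a.branch = b.branch.
- a[0] player_id=4, branch=FL → no match; kept with NULLs on the b side.
- a[1] player_id=8, branch=MT → 1 match(es) in b → 1 row(s).
- a[2] player_id=1, branch=FL → 1 match(es) in b → 1 row(s).
- a[3] player_id=6, branch=MT → 3 match(es) in b → 3 row(s).
- a[4] player_id=1, branch=MT → no match; kept with NULLs on the b side.

MT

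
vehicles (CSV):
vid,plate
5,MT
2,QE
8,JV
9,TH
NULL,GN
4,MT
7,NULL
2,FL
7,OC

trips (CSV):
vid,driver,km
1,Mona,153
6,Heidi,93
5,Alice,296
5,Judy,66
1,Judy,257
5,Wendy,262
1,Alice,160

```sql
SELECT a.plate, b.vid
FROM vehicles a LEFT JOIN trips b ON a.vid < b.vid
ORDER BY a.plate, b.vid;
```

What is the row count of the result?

18

LEFT JOIN keeps every row from `vehicles`; unmatched rows get NULL for `trips`'s columns.
Matching on a.vid < b.vid. A NULL in a compared column never satisfies the condition.
Matched pairs: 13; unmatched a rows kept: 5.
Total: 13 matched + 5 padded = 18 rows.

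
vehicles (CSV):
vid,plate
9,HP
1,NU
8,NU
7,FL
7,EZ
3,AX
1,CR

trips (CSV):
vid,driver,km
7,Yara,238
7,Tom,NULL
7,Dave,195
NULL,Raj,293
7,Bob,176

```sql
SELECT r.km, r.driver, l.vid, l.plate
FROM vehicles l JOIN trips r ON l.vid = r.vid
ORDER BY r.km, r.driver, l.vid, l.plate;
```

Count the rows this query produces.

INNER JOIN keeps only pairs where the ON condition holds.
Matching on l.vid = r.vid. A NULL in a compared column never satisfies the condition.
- l[0] vid=9 → no match; dropped.
- l[1] vid=1 → no match; dropped.
- l[2] vid=8 → no match; dropped.
- l[3] vid=7 → 4 match(es) in r → 4 row(s).
- l[4] vid=7 → 4 match(es) in r → 4 row(s).
- l[5] vid=3 → no match; dropped.
- l[6] vid=1 → no match; dropped.
Total: 8 rows.

8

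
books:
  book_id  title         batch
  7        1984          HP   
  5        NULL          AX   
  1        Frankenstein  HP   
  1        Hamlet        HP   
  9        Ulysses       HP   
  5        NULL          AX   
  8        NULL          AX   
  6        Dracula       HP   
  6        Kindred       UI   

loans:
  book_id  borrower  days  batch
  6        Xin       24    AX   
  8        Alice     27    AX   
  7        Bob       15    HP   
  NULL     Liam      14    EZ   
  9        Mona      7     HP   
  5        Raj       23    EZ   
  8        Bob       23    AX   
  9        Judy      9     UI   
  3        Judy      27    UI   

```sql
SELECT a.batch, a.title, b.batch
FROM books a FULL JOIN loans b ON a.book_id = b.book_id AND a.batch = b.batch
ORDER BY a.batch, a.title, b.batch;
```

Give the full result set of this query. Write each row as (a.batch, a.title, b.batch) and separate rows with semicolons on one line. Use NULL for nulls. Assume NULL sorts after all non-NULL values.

(AX, NULL, AX); (AX, NULL, AX); (AX, NULL, NULL); (AX, NULL, NULL); (HP, 1984, HP); (HP, Dracula, NULL); (HP, Frankenstein, NULL); (HP, Hamlet, NULL); (HP, Ulysses, HP); (UI, Kindred, NULL); (NULL, NULL, AX); (NULL, NULL, EZ); (NULL, NULL, EZ); (NULL, NULL, UI); (NULL, NULL, UI)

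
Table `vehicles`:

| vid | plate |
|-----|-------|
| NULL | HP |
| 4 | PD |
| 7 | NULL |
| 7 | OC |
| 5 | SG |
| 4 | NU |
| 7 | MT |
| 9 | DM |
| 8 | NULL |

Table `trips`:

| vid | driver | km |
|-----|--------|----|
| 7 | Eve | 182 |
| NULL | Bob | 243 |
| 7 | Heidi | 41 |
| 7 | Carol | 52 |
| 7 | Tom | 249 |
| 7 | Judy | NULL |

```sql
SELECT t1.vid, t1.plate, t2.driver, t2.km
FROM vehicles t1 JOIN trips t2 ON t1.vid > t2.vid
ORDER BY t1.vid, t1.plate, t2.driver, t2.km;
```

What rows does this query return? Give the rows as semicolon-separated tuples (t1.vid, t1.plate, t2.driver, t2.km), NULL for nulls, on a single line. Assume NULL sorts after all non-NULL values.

(8, NULL, Carol, 52); (8, NULL, Eve, 182); (8, NULL, Heidi, 41); (8, NULL, Judy, NULL); (8, NULL, Tom, 249); (9, DM, Carol, 52); (9, DM, Eve, 182); (9, DM, Heidi, 41); (9, DM, Judy, NULL); (9, DM, Tom, 249)

INNER JOIN keeps only pairs where the ON condition holds.
Matching on t1.vid > t2.vid. A NULL in a compared column never satisfies the condition.
- vid=NULL: no matching t2 row, dropped.
- vid=4: no matching t2 row, dropped.
- vid=7: no matching t2 row, dropped.
- vid=7: no matching t2 row, dropped.
- vid=5: no matching t2 row, dropped.
- vid=4: no matching t2 row, dropped.
- vid=7: no matching t2 row, dropped.
- vid=9: 5 matching t2 row(s), so 5 row(s) emitted.
- vid=8: 5 matching t2 row(s), so 5 row(s) emitted.
After projecting and ordering:
t1.vid | t1.plate | t2.driver | t2.km
8 | NULL | Carol | 52
8 | NULL | Eve | 182
8 | NULL | Heidi | 41
8 | NULL | Judy | NULL
8 | NULL | Tom | 249
9 | DM | Carol | 52
9 | DM | Eve | 182
9 | DM | Heidi | 41
9 | DM | Judy | NULL
9 | DM | Tom | 249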